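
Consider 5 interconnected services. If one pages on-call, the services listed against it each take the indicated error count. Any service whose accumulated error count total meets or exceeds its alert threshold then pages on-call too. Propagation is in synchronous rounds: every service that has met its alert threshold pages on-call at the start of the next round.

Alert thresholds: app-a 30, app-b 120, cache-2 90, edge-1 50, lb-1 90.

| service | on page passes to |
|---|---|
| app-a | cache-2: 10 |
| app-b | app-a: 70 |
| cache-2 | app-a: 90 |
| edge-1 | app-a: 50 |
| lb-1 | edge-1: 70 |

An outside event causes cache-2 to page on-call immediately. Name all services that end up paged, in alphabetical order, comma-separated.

app-a, cache-2

Round 1 — cache-2 pages on-call (initial).
  app-a: +90 → 90 ≥ 30
Round 2 — app-a pages on-call.
No further pages.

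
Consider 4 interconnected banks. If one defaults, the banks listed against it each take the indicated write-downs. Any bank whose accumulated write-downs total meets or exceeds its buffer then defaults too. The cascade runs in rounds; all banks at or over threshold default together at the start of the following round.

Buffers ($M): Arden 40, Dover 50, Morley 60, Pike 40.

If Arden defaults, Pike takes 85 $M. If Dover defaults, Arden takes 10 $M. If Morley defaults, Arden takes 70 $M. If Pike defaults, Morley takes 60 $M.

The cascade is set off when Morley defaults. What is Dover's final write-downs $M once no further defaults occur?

0

Round 1 — Morley defaults (initial).
  Arden: +70 → 70 ≥ 40
Round 2 — Arden defaults.
  Pike: +85 → 85 ≥ 40
Round 3 — Pike defaults.
No further defaults.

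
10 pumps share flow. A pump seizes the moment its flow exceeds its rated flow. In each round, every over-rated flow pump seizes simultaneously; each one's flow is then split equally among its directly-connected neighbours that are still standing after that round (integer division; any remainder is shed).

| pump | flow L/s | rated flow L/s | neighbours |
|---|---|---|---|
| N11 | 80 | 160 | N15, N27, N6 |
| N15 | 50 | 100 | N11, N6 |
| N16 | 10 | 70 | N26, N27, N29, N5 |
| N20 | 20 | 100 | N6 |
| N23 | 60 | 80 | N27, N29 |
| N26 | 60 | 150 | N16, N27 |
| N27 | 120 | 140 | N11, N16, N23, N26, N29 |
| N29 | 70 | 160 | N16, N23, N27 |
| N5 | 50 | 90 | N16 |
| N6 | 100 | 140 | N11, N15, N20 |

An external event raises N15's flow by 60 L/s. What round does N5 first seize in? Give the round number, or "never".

never

Round 1 — N15 at 110 > 100. N15 seizes.
  N15 sheds 110 L/s to N11, N6: 55 each.
    N11: 80+55 = 135 ≤ 160
    N6: 100+55 = 155 > 140
Round 2 — N6 seizes.
  N6 sheds 155 L/s to N11, N20: 77 each (1 lost).
    N11: 135+77 = 212 > 160
    N20: 20+77 = 97 ≤ 100
Round 3 — N11 seizes.
  N11 sheds 212 L/s to N27: 212 each.
    N27: 120+212 = 332 > 140
Round 4 — N27 seizes.
  N27 sheds 332 L/s to N16, N23, N26, N29: 83 each.
    N16: 10+83 = 93 > 70
    N23: 60+83 = 143 > 80
    N26: 60+83 = 143 ≤ 150
    N29: 70+83 = 153 ≤ 160
Round 5 — N16, N23 seize.
  N16 sheds 93 L/s to N26, N29, N5: 31 each.
    N26: 143+31 = 174 > 150
    N29: 153+31 = 184 > 160
    N5: 50+31 = 81 ≤ 90
  N23 sheds 143 L/s to N29: 143 each.
    N29: 184+143 = 327 > 160
Round 6 — N26, N29 seize.
  N26 sheds 174 L/s: no online neighbours, lost.
  N29 sheds 327 L/s: no online neighbours, lost.
No further seizures.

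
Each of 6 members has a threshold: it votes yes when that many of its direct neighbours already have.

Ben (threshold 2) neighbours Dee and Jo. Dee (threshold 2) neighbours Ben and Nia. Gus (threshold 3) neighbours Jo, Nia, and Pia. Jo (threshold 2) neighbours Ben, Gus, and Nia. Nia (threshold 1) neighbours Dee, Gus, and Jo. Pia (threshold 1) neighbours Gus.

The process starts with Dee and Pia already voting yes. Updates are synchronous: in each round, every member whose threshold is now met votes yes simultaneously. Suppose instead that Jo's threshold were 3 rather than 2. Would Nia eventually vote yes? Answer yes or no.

With Jo's threshold at 3:
Round 1 — Dee, Pia vote yes (initial).
Round 2 — checking thresholds:
  Ben: 1 of 2 neighbours < 2, holds.
  Gus: 1 of 3 neighbours < 3, holds.
  Nia: 1 of 3 neighbours ≥ 1, votes yes.
Round 3 — no new yes votes; cascade stops.

yes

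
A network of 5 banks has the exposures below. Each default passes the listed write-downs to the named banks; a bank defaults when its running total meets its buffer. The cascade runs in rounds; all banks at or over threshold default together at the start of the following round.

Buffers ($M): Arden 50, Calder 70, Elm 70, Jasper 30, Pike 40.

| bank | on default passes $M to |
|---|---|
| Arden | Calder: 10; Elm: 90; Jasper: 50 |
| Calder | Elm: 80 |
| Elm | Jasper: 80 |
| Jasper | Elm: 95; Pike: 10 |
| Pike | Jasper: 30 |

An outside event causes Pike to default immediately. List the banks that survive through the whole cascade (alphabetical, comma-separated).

Round 1 — Pike defaults (initial).
  Jasper: +30 → 30 ≥ 30
Round 2 — Jasper defaults.
  Elm: +95 → 95 ≥ 70
Round 3 — Elm defaults.
No further defaults.

Arden, Calder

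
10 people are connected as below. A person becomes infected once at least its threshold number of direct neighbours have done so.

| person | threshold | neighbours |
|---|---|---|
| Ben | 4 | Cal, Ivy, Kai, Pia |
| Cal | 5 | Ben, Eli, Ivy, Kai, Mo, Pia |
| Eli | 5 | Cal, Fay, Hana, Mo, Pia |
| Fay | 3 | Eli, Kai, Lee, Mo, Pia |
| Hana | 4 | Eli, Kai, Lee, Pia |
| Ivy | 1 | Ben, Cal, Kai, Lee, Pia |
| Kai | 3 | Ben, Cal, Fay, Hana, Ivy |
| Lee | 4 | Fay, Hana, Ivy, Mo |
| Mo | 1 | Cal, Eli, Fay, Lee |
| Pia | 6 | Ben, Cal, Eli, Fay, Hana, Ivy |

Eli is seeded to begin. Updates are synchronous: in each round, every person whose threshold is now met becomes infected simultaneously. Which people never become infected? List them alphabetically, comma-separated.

Ben, Cal, Fay, Hana, Ivy, Kai, Lee, Pia

Round 1 — Eli becomes infected (initial).
Round 2 — checking thresholds:
  Cal: 1 of 6 neighbours < 5, not yet.
  Fay: 1 of 5 neighbours < 3, not yet.
  Hana: 1 of 4 neighbours < 4, not yet.
  Mo: 1 of 4 neighbours ≥ 1, becomes infected.
  Pia: 1 of 6 neighbours < 6, not yet.
Round 3 — no new infections; cascade stops.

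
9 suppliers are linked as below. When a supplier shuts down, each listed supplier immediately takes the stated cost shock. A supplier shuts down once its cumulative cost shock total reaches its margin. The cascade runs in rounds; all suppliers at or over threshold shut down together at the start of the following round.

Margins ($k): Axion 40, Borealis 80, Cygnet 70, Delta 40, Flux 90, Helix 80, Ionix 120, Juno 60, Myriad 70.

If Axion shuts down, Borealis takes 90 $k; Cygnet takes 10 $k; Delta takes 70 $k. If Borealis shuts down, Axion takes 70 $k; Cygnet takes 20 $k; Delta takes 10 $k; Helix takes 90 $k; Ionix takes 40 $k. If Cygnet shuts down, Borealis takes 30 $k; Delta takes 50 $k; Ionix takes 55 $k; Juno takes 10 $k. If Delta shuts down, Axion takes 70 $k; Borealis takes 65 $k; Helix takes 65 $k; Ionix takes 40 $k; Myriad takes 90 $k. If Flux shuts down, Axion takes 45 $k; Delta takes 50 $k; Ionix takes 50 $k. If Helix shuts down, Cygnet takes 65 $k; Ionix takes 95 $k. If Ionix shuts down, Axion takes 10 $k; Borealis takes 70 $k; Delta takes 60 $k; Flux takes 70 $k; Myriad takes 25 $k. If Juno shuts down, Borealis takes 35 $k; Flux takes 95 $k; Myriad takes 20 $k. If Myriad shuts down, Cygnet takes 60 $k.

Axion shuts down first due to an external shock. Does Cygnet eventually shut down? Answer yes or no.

Round 1 — Axion shuts down (initial).
  Borealis: +90 → 90 ≥ 80
  Cygnet: +10 → 10 < 70
  Delta: +70 → 70 ≥ 40
Round 2 — Borealis, Delta shut down.
  Cygnet: +20 → 30 < 70
  Helix: +90+65 → 155 ≥ 80
  Ionix: +40+40 → 80 < 120
  Myriad: +90 → 90 ≥ 70
Round 3 — Helix, Myriad shut down.
  Cygnet: +65+60 → 155 ≥ 70
  Ionix: +95 → 175 ≥ 120
Round 4 — Cygnet, Ionix shut down.
  Flux: +70 → 70 < 90
  Juno: +10 → 10 < 60
No further shutdowns.

yes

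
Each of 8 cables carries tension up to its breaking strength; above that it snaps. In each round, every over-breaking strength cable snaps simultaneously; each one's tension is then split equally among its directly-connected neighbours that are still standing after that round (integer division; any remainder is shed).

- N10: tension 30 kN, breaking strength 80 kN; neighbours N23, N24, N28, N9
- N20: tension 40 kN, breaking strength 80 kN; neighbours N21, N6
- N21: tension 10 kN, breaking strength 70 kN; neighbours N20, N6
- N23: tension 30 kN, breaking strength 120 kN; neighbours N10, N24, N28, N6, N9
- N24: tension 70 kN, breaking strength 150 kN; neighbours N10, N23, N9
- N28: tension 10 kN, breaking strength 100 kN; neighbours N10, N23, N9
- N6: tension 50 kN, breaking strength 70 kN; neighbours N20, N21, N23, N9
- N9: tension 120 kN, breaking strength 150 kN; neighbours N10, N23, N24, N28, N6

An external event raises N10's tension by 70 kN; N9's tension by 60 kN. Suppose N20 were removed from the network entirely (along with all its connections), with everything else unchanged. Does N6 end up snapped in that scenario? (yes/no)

With N20 removed:
Round 1 — N10 at 100 > 80; N9 at 180 > 150. N10, N9 snap.
  N10 sheds 100 kN to N23, N24, N28: 33 each (1 lost).
    N23: 30+33 = 63 ≤ 120
    N24: 70+33 = 103 ≤ 150
    N28: 10+33 = 43 ≤ 100
  N9 sheds 180 kN to N23, N24, N28, N6: 45 each.
    N23: 63+45 = 108 ≤ 120
    N24: 103+45 = 148 ≤ 150
    N28: 43+45 = 88 ≤ 100
    N6: 50+45 = 95 > 70
Round 2 — N6 snaps.
  N6 sheds 95 kN to N21, N23: 47 each (1 lost).
    N21: 10+47 = 57 ≤ 70
    N23: 108+47 = 155 > 120
Round 3 — N23 snaps.
  N23 sheds 155 kN to N24, N28: 77 each (1 lost).
    N24: 148+77 = 225 > 150
    N28: 88+77 = 165 > 100
Round 4 — N24, N28 snap.
  N24 sheds 225 kN: no online neighbours, lost.
  N28 sheds 165 kN: no online neighbours, lost.
No further breaks.

yes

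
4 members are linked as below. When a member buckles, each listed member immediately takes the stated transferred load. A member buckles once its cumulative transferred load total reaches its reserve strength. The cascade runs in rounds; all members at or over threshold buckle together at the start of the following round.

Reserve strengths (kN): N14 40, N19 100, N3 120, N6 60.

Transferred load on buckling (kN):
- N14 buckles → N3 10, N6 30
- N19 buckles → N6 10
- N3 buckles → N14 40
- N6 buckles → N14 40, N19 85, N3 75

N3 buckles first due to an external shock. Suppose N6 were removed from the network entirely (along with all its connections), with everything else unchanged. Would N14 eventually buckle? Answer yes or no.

With N6 removed:
Round 1 — N3 buckles (initial).
  N14: +40 → 40 ≥ 40
Round 2 — N14 buckles.
No further bucklings.

yes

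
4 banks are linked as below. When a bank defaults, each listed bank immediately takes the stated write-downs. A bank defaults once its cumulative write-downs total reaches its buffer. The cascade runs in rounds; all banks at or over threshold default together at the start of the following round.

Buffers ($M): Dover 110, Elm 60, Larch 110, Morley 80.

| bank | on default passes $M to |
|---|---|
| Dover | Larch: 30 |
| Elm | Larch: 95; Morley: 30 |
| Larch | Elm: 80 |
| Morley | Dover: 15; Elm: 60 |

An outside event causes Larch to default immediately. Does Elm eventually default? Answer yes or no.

Round 1 — Larch defaults (initial).
  Elm: +80 → 80 ≥ 60
Round 2 — Elm defaults.
  Morley: +30 → 30 < 80
No further defaults.

yes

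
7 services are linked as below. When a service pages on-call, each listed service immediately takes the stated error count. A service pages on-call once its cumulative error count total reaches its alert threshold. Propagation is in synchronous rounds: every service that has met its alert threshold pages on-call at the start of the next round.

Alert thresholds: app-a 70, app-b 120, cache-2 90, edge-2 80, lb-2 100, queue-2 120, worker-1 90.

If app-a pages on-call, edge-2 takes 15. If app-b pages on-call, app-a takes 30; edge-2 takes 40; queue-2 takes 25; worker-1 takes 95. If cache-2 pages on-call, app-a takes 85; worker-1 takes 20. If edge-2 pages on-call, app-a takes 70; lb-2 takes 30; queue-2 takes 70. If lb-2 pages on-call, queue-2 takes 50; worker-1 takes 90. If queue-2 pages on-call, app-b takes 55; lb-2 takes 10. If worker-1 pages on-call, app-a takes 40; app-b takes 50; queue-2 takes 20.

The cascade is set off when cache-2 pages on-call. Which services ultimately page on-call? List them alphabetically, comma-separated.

app-a, cache-2

Round 1 — cache-2 pages on-call (initial).
  app-a: +85 → 85 ≥ 70
  worker-1: +20 → 20 < 90
Round 2 — app-a pages on-call.
  edge-2: +15 → 15 < 80
No further pages.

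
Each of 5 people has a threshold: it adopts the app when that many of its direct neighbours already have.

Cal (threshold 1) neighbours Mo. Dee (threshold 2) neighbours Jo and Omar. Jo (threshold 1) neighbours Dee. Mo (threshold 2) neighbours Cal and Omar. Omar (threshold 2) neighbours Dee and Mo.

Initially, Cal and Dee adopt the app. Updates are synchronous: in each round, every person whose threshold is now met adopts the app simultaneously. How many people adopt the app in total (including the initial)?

Round 1 — Cal, Dee adopt the app (initial).
Round 2 — checking thresholds:
  Jo: 1 of 1 neighbours ≥ 1, adopts the app.
  Mo: 1 of 2 neighbours < 2, below threshold.
  Omar: 1 of 2 neighbours < 2, below threshold.
Round 3 — no new adoptions; cascade stops.

3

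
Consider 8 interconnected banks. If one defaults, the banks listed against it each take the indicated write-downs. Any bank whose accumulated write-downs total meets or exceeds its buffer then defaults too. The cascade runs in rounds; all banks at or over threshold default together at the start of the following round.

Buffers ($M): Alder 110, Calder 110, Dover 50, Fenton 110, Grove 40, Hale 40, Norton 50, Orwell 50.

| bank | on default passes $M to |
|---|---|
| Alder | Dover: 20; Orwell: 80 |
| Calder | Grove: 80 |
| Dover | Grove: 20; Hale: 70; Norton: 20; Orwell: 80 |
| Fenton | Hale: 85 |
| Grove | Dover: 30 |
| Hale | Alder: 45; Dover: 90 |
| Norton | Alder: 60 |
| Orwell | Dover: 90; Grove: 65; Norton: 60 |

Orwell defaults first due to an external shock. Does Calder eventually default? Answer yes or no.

Round 1 — Orwell defaults (initial).
  Dover: +90 → 90 ≥ 50
  Grove: +65 → 65 ≥ 40
  Norton: +60 → 60 ≥ 50
Round 2 — Dover, Grove, Norton default.
  Alder: +60 → 60 < 110
  Hale: +70 → 70 ≥ 40
Round 3 — Hale defaults.
  Alder: +45 → 105 < 110
No further defaults.

no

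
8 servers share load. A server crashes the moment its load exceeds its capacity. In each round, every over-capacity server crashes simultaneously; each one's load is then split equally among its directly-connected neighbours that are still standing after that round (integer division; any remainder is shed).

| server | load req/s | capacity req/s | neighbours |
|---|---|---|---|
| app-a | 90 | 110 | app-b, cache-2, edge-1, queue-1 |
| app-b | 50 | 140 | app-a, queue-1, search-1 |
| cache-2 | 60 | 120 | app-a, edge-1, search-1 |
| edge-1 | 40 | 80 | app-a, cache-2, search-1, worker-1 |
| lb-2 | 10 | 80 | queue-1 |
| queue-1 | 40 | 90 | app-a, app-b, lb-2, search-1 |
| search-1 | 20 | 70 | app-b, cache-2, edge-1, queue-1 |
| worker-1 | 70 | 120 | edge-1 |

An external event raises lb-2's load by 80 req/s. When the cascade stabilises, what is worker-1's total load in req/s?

Round 1 — lb-2 at 90 > 80. lb-2 crashes.
  lb-2 sheds 90 req/s to queue-1: 90 each.
    queue-1: 40+90 = 130 > 90
Round 2 — queue-1 crashes.
  queue-1 sheds 130 req/s to app-a, app-b, search-1: 43 each (1 lost).
    app-a: 90+43 = 133 > 110
    app-b: 50+43 = 93 ≤ 140
    search-1: 20+43 = 63 ≤ 70
Round 3 — app-a crashes.
  app-a sheds 133 req/s to app-b, cache-2, edge-1: 44 each (1 lost).
    app-b: 93+44 = 137 ≤ 140
    cache-2: 60+44 = 104 ≤ 120
    edge-1: 40+44 = 84 > 80
Round 4 — edge-1 crashes.
  edge-1 sheds 84 req/s to cache-2, search-1, worker-1: 28 each.
    cache-2: 104+28 = 132 > 120
    search-1: 63+28 = 91 > 70
    worker-1: 70+28 = 98 ≤ 120
Round 5 — cache-2, search-1 crash.
  cache-2 sheds 132 req/s: no online neighbours, lost.
  search-1 sheds 91 req/s to app-b: 91 each.
    app-b: 137+91 = 228 > 140
Round 6 — app-b crashes.
  app-b sheds 228 req/s: no online neighbours, lost.
No further crashes.

98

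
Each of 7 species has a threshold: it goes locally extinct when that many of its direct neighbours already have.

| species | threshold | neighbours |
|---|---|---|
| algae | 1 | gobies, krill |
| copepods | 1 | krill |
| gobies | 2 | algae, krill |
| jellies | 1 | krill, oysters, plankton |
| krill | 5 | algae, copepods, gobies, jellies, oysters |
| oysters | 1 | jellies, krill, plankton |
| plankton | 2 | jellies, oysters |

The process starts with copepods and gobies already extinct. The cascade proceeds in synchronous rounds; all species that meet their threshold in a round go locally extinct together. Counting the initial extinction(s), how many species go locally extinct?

Round 1 — copepods, gobies go locally extinct (initial).
Round 2 — checking thresholds:
  algae: 1 of 2 neighbours ≥ 1, goes locally extinct.
  krill: 2 of 5 neighbours < 5, holds.
Round 3 — no new extinctions; cascade stops.

3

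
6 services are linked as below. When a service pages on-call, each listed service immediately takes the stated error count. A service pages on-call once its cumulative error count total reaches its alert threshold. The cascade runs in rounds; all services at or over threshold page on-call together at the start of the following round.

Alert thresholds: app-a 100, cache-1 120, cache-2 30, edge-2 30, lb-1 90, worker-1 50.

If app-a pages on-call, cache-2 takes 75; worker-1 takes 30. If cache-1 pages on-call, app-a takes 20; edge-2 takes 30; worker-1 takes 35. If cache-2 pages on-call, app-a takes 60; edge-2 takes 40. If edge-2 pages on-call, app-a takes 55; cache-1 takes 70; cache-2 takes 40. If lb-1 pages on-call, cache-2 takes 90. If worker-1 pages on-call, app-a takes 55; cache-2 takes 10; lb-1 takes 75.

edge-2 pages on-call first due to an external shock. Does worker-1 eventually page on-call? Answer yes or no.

no

Round 1 — edge-2 pages on-call (initial).
  app-a: +55 → 55 < 100
  cache-1: +70 → 70 < 120
  cache-2: +40 → 40 ≥ 30
Round 2 — cache-2 pages on-call.
  app-a: +60 → 115 ≥ 100
Round 3 — app-a pages on-call.
  worker-1: +30 → 30 < 50
No further pages.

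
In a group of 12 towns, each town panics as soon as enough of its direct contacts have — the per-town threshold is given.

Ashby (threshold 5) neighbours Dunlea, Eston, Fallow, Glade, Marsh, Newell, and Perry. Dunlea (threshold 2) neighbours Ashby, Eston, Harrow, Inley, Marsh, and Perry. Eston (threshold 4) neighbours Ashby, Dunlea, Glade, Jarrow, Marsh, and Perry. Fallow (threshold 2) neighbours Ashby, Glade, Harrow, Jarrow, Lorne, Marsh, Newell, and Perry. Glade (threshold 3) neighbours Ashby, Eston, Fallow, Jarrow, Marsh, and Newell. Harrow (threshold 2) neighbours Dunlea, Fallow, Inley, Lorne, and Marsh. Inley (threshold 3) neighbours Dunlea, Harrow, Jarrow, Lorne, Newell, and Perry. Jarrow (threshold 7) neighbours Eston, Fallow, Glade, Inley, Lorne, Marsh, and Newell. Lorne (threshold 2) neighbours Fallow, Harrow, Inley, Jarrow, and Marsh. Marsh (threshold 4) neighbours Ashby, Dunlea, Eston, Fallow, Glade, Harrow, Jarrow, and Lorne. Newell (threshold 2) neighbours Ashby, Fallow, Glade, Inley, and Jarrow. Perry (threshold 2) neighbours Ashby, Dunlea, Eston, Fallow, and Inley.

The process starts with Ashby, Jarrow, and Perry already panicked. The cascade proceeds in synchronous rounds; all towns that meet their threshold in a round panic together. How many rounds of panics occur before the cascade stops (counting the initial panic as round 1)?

Round 1 — Ashby, Jarrow, Perry panic (initial).
Round 2 — checking thresholds:
  Dunlea: 2 of 6 neighbours ≥ 2, panics.
  Eston: 3 of 6 neighbours < 4, holds.
  Fallow: 3 of 8 neighbours ≥ 2, panics.
  Glade: 2 of 6 neighbours < 3, holds.
  Inley: 2 of 6 neighbours < 3, holds.
  Lorne: 1 of 5 neighbours < 2, holds.
  Marsh: 2 of 8 neighbours < 4, holds.
  Newell: 2 of 5 neighbours ≥ 2, panics.
Round 3 — checking thresholds:
  Eston: 4 of 6 neighbours ≥ 4, panics.
  Glade: 4 of 6 neighbours ≥ 3, panics.
  Harrow: 2 of 5 neighbours ≥ 2, panics.
  Inley: 4 of 6 neighbours ≥ 3, panics.
  Lorne: 2 of 5 neighbours ≥ 2, panics.
  Marsh: 4 of 8 neighbours ≥ 4, panics.
Round 4 — no new panics; cascade stops.

3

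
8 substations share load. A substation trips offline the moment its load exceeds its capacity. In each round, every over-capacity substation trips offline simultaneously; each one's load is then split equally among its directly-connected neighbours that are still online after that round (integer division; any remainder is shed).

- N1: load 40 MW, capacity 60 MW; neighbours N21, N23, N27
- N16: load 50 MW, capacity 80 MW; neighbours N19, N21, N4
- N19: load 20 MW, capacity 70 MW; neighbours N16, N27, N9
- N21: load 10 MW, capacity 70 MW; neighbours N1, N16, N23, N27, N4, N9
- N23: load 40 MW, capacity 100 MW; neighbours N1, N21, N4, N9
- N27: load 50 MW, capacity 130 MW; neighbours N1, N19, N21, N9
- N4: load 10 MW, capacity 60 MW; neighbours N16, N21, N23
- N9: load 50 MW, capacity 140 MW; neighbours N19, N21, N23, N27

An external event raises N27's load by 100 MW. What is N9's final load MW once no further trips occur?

Round 1 — N27 at 150 > 130. N27 trips offline.
  N27 sheds 150 MW to N1, N19, N21, N9: 37 each (2 lost).
    N1: 40+37 = 77 > 60
    N19: 20+37 = 57 ≤ 70
    N21: 10+37 = 47 ≤ 70
    N9: 50+37 = 87 ≤ 140
Round 2 — N1 trips offline.
  N1 sheds 77 MW to N21, N23: 38 each (1 lost).
    N21: 47+38 = 85 > 70
    N23: 40+38 = 78 ≤ 100
Round 3 — N21 trips offline.
  N21 sheds 85 MW to N16, N23, N4, N9: 21 each (1 lost).
    N16: 50+21 = 71 ≤ 80
    N23: 78+21 = 99 ≤ 100
    N4: 10+21 = 31 ≤ 60
    N9: 87+21 = 108 ≤ 140
No further trips.

108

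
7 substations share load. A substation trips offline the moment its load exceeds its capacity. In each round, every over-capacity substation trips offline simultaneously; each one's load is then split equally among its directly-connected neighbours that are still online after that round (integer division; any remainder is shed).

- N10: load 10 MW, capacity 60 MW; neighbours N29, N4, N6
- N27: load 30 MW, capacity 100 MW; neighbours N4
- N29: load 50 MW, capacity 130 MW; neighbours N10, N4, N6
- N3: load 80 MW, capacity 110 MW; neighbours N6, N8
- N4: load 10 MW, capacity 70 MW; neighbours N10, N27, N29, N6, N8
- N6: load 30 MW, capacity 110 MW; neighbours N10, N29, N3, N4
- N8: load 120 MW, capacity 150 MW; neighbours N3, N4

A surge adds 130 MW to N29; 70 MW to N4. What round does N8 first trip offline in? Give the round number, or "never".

4

Round 1 — N29 at 180 > 130; N4 at 80 > 70. N29, N4 trip offline.
  N29 sheds 180 MW to N10, N6: 90 each.
    N10: 10+90 = 100 > 60
    N6: 30+90 = 120 > 110
  N4 sheds 80 MW to N10, N27, N6, N8: 20 each.
    N10: 100+20 = 120 > 60
    N27: 30+20 = 50 ≤ 100
    N6: 120+20 = 140 > 110
    N8: 120+20 = 140 ≤ 150
Round 2 — N10, N6 trip offline.
  N10 sheds 120 MW: no online neighbours, lost.
  N6 sheds 140 MW to N3: 140 each.
    N3: 80+140 = 220 > 110
Round 3 — N3 trips offline.
  N3 sheds 220 MW to N8: 220 each.
    N8: 140+220 = 360 > 150
Round 4 — N8 trips offline.
  N8 sheds 360 MW: no online neighbours, lost.
No further trips.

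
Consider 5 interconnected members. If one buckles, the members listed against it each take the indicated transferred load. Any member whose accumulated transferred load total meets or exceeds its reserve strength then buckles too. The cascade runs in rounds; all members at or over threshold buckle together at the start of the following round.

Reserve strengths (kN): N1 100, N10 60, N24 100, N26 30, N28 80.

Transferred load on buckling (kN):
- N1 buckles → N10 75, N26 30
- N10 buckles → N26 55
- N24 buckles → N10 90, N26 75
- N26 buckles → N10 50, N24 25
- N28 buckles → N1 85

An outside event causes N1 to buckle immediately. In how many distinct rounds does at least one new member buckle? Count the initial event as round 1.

Round 1 — N1 buckles (initial).
  N10: +75 → 75 ≥ 60
  N26: +30 → 30 ≥ 30
Round 2 — N10, N26 buckle.
  N24: +25 → 25 < 100
No further bucklings.

2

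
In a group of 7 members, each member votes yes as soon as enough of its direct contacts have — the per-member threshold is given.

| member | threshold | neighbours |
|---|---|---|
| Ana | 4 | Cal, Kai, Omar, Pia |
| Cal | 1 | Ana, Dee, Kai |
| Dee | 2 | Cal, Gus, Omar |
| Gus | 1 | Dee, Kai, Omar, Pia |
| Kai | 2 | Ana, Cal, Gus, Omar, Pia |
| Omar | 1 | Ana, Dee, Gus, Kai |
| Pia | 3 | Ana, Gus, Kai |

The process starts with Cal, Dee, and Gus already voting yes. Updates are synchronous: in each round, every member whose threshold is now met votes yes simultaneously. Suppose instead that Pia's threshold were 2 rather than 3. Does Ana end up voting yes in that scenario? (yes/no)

With Pia's threshold at 2:
Round 1 — Cal, Dee, Gus vote yes (initial).
Round 2 — checking thresholds:
  Ana: 1 of 4 neighbours < 4, not yet.
  Kai: 2 of 5 neighbours ≥ 2, votes yes.
  Omar: 2 of 4 neighbours ≥ 1, votes yes.
  Pia: 1 of 3 neighbours < 2, not yet.
Round 3 — checking thresholds:
  Ana: 3 of 4 neighbours < 4, not yet.
  Pia: 2 of 3 neighbours ≥ 2, votes yes.
Round 4 — checking thresholds:
  Ana: 4 of 4 neighbours ≥ 4, votes yes.
Round 5 — no new yes votes; cascade stops.

yes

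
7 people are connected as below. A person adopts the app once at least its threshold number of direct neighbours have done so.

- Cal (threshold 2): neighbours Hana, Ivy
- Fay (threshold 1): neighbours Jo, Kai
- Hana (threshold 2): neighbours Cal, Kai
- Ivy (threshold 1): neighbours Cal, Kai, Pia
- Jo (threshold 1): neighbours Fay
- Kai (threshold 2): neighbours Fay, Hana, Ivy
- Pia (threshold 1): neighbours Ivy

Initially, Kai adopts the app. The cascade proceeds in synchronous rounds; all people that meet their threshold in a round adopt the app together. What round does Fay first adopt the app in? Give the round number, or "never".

Round 1 — Kai adopts the app (initial).
Round 2 — checking thresholds:
  Fay: 1 of 2 neighbours ≥ 1, adopts the app.
  Hana: 1 of 2 neighbours < 2, holds.
  Ivy: 1 of 3 neighbours ≥ 1, adopts the app.
Round 3 — checking thresholds:
  Cal: 1 of 2 neighbours < 2, holds.
  Hana: 1 of 2 neighbours < 2, holds.
  Jo: 1 of 1 neighbours ≥ 1, adopts the app.
  Pia: 1 of 1 neighbours ≥ 1, adopts the app.
Round 4 — no new adoptions; cascade stops.

2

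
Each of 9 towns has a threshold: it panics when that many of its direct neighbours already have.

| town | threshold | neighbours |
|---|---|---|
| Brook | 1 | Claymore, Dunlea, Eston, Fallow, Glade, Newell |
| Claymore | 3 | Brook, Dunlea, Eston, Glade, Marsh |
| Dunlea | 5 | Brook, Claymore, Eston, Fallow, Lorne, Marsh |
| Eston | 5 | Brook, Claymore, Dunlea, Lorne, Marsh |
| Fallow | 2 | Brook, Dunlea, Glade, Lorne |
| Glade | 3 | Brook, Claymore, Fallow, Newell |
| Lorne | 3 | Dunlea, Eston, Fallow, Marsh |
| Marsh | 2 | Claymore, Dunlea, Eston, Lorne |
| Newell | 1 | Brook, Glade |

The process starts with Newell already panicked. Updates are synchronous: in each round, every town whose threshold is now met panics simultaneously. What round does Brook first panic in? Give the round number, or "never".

2

Round 1 — Newell panics (initial).
Round 2 — checking thresholds:
  Brook: 1 of 6 neighbours ≥ 1, panics.
  Glade: 1 of 4 neighbours < 3, not yet.
Round 3 — no new panics; cascade stops.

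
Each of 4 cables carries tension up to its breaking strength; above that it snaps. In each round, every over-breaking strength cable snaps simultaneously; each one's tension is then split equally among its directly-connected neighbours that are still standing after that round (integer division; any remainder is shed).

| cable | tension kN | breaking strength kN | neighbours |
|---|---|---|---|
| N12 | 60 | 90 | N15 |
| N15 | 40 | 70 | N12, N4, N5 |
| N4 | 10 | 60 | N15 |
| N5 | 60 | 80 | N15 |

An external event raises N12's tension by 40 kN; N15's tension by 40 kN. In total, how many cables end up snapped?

3

Round 1 — N12 at 100 > 90; N15 at 80 > 70. N12, N15 snap.
  N12 sheds 100 kN: no online neighbours, lost.
  N15 sheds 80 kN to N4, N5: 40 each.
    N4: 10+40 = 50 ≤ 60
    N5: 60+40 = 100 > 80
Round 2 — N5 snaps.
  N5 sheds 100 kN: no online neighbours, lost.
No further breaks.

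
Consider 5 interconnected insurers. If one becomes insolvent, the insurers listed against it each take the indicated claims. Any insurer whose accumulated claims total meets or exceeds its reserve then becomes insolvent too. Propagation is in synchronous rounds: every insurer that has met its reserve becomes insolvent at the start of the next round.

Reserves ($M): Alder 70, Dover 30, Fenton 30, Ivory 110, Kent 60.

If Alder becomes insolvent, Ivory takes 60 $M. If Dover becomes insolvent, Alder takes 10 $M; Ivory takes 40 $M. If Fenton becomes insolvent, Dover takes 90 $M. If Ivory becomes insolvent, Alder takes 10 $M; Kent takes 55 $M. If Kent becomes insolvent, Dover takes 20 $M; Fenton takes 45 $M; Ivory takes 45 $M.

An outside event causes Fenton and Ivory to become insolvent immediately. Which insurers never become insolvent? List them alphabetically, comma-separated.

Alder, Kent

Round 1 — Fenton, Ivory become insolvent (initial).
  Alder: +10 → 10 < 70
  Dover: +90 → 90 ≥ 30
  Kent: +55 → 55 < 60
Round 2 — Dover becomes insolvent.
  Alder: +10 → 20 < 70
No further insolvencies.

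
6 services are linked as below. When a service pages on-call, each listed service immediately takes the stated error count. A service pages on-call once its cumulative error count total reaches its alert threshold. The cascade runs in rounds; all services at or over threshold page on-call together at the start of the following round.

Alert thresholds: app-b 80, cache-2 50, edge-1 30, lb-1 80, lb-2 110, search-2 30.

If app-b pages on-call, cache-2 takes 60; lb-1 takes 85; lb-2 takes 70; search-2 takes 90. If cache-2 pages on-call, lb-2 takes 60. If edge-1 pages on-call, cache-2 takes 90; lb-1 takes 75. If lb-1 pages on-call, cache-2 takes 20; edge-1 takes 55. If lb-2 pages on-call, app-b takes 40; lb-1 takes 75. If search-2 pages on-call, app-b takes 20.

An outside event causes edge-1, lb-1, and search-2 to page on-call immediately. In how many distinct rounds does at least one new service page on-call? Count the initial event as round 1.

Round 1 — edge-1, lb-1, search-2 page on-call (initial).
  app-b: +20 → 20 < 80
  cache-2: +90+20 → 110 ≥ 50
Round 2 — cache-2 pages on-call.
  lb-2: +60 → 60 < 110
No further pages.

2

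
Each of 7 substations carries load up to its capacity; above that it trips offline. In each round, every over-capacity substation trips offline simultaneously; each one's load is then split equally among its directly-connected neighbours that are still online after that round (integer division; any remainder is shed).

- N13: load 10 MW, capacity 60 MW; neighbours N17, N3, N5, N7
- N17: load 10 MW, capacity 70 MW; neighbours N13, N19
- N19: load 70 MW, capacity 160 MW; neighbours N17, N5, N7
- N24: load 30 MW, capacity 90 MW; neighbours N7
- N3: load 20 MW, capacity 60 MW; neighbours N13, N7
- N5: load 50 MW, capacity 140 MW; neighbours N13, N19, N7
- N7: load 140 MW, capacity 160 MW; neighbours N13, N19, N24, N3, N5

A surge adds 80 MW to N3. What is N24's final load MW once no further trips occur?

77

Round 1 — N3 at 100 > 60. N3 trips offline.
  N3 sheds 100 MW to N13, N7: 50 each.
    N13: 10+50 = 60 ≤ 60
    N7: 140+50 = 190 > 160
Round 2 — N7 trips offline.
  N7 sheds 190 MW to N13, N19, N24, N5: 47 each (2 lost).
    N13: 60+47 = 107 > 60
    N19: 70+47 = 117 ≤ 160
    N24: 30+47 = 77 ≤ 90
    N5: 50+47 = 97 ≤ 140
Round 3 — N13 trips offline.
  N13 sheds 107 MW to N17, N5: 53 each (1 lost).
    N17: 10+53 = 63 ≤ 70
    N5: 97+53 = 150 > 140
Round 4 — N5 trips offline.
  N5 sheds 150 MW to N19: 150 each.
    N19: 117+150 = 267 > 160
Round 5 — N19 trips offline.
  N19 sheds 267 MW to N17: 267 each.
    N17: 63+267 = 330 > 70
Round 6 — N17 trips offline.
  N17 sheds 330 MW: no online neighbours, lost.
No further trips.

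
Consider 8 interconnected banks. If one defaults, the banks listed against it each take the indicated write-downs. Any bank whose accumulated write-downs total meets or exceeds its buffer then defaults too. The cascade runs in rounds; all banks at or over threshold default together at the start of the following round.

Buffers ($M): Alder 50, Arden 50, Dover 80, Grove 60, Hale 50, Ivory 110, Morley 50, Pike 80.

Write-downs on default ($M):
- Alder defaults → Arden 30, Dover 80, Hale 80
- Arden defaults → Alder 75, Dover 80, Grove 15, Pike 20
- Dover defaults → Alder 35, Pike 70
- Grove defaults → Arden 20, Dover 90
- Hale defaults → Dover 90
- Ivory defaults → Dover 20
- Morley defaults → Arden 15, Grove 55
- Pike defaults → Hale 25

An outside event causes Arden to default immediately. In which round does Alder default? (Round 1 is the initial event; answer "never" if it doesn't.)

Round 1 — Arden defaults (initial).
  Alder: +75 → 75 ≥ 50
  Dover: +80 → 80 ≥ 80
  Grove: +15 → 15 < 60
  Pike: +20 → 20 < 80
Round 2 — Alder, Dover default.
  Hale: +80 → 80 ≥ 50
  Pike: +70 → 90 ≥ 80
Round 3 — Hale, Pike default.
No further defaults.

2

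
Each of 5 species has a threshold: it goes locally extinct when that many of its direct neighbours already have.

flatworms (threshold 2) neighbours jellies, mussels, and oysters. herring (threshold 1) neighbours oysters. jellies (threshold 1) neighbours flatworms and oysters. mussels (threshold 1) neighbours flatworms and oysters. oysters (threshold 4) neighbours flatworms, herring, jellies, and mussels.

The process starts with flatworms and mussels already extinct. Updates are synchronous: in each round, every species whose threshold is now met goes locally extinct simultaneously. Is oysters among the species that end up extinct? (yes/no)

Round 1 — flatworms, mussels go locally extinct (initial).
Round 2 — checking thresholds:
  jellies: 1 of 2 neighbours ≥ 1, goes locally extinct.
  oysters: 2 of 4 neighbours < 4, holds.
Round 3 — no new extinctions; cascade stops.

no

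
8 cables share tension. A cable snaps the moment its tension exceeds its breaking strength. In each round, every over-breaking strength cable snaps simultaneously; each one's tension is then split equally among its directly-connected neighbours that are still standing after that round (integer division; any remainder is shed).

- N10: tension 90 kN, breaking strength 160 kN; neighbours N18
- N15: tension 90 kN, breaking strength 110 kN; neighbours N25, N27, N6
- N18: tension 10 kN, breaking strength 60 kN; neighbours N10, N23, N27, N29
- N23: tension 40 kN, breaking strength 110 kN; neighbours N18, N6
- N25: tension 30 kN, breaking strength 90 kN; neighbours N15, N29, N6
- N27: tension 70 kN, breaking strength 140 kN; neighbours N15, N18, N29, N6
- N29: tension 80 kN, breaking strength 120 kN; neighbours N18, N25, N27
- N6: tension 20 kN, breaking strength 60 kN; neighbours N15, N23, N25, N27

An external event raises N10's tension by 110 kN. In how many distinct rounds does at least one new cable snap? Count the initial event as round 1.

6

Round 1 — N10 at 200 > 160. N10 snaps.
  N10 sheds 200 kN to N18: 200 each.
    N18: 10+200 = 210 > 60
Round 2 — N18 snaps.
  N18 sheds 210 kN to N23, N27, N29: 70 each.
    N23: 40+70 = 110 ≤ 110
    N27: 70+70 = 140 ≤ 140
    N29: 80+70 = 150 > 120
Round 3 — N29 snaps.
  N29 sheds 150 kN to N25, N27: 75 each.
    N25: 30+75 = 105 > 90
    N27: 140+75 = 215 > 140
Round 4 — N25, N27 snap.
  N25 sheds 105 kN to N15, N6: 52 each (1 lost).
    N15: 90+52 = 142 > 110
    N6: 20+52 = 72 > 60
  N27 sheds 215 kN to N15, N6: 107 each (1 lost).
    N15: 142+107 = 249 > 110
    N6: 72+107 = 179 > 60
Round 5 — N15, N6 snap.
  N15 sheds 249 kN: no online neighbours, lost.
  N6 sheds 179 kN to N23: 179 each.
    N23: 110+179 = 289 > 110
Round 6 — N23 snaps.
  N23 sheds 289 kN: no online neighbours, lost.
No further breaks.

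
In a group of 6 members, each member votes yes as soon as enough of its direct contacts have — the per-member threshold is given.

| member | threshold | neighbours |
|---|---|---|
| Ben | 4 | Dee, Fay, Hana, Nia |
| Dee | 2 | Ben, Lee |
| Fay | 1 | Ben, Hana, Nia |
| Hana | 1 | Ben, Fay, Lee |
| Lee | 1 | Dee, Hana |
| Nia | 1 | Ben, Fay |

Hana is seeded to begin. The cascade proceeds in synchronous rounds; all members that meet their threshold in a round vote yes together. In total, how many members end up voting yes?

Round 1 — Hana votes yes (initial).
Round 2 — checking thresholds:
  Ben: 1 of 4 neighbours < 4, holds.
  Fay: 1 of 3 neighbours ≥ 1, votes yes.
  Lee: 1 of 2 neighbours ≥ 1, votes yes.
Round 3 — checking thresholds:
  Ben: 2 of 4 neighbours < 4, holds.
  Dee: 1 of 2 neighbours < 2, holds.
  Nia: 1 of 2 neighbours ≥ 1, votes yes.
Round 4 — no new yes votes; cascade stops.

4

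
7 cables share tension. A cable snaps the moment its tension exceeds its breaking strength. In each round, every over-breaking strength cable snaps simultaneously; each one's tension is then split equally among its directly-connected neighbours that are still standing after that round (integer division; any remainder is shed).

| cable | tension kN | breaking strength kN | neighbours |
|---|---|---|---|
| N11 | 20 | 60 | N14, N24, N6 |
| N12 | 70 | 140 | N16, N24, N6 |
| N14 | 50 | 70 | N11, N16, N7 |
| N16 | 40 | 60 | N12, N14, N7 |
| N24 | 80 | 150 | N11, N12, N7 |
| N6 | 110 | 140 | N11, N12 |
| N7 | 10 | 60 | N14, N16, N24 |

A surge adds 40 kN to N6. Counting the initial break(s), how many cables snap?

7

Round 1 — N6 at 150 > 140. N6 snaps.
  N6 sheds 150 kN to N11, N12: 75 each.
    N11: 20+75 = 95 > 60
    N12: 70+75 = 145 > 140
Round 2 — N11, N12 snap.
  N11 sheds 95 kN to N14, N24: 47 each (1 lost).
    N14: 50+47 = 97 > 70
    N24: 80+47 = 127 ≤ 150
  N12 sheds 145 kN to N16, N24: 72 each (1 lost).
    N16: 40+72 = 112 > 60
    N24: 127+72 = 199 > 150
Round 3 — N14, N16, N24 snap.
  N14 sheds 97 kN to N7: 97 each.
    N7: 10+97 = 107 > 60
  N16 sheds 112 kN to N7: 112 each.
    N7: 107+112 = 219 > 60
  N24 sheds 199 kN to N7: 199 each.
    N7: 219+199 = 418 > 60
Round 4 — N7 snaps.
  N7 sheds 418 kN: no online neighbours, lost.
No further breaks.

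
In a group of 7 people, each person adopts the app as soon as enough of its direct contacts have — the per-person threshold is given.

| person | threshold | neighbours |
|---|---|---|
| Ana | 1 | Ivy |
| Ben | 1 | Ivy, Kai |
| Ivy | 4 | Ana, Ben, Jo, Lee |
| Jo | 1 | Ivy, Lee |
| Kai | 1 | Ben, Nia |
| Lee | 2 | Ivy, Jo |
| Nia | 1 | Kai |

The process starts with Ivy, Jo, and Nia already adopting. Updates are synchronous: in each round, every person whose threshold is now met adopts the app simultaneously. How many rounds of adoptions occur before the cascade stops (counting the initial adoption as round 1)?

2

Round 1 — Ivy, Jo, Nia adopt the app (initial).
Round 2 — checking thresholds:
  Ana: 1 of 1 neighbours ≥ 1, adopts the app.
  Ben: 1 of 2 neighbours ≥ 1, adopts the app.
  Kai: 1 of 2 neighbours ≥ 1, adopts the app.
  Lee: 2 of 2 neighbours ≥ 2, adopts the app.
Round 3 — no new adoptions; cascade stops.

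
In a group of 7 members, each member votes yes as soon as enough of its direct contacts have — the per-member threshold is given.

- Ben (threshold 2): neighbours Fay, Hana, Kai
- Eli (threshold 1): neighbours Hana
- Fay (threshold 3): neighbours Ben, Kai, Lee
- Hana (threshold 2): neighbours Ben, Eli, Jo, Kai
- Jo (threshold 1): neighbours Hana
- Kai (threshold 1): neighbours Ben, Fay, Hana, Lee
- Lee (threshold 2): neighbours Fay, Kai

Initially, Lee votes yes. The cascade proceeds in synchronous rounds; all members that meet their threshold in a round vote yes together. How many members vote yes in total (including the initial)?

2

Round 1 — Lee votes yes (initial).
Round 2 — checking thresholds:
  Fay: 1 of 3 neighbours < 3, not yet.
  Kai: 1 of 4 neighbours ≥ 1, votes yes.
Round 3 — no new yes votes; cascade stops.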